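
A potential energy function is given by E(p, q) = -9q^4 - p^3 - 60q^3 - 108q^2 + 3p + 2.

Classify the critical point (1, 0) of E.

The mixed partial ∂²E/∂p∂q is 0, so the Hessian at any point is diag(E_pp, E_qq) = diag(-6p, -36(3q^2 + 10q + 6)).
At (1, 0): H = diag(-6, -216).
Both eigenvalues are negative, so H is negative definite: a local maximum.

local maximum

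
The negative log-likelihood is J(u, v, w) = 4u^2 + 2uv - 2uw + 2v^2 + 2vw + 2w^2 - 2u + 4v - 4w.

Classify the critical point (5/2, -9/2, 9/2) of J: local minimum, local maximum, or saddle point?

local minimum

The Hessian is constant: H = [[8, 2, -2], [2, 4, 2], [-2, 2, 4]].
Leading principal minors: Δ₁ = 8, Δ₂ = 28, Δ₃ = 48.
All leading minors are positive, so H is positive definite: a local minimum.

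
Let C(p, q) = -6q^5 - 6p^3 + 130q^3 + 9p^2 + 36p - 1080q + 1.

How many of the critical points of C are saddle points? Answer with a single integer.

4

C separates as a function of p plus a function of q, so ∇C=0 decouples.
∂C/∂p = -18(p - 2)(p + 1) = 0 at p ∈ {-1, 2}; ∂C/∂q = -30(q - 3)(q - 2)(q + 2)(q + 3) = 0 at q ∈ {-3, -2, 2, 3}.
The Hessian is diagonal: diag(C_pp, C_qq). Second derivatives: C_pp(-1)=54, C_pp(2)=-54; C_qq(-3)=900, C_qq(-2)=-600, C_qq(2)=600, C_qq(3)=-900.
Saddle points occur where the two diagonal entries have opposite signs: (-1, -2), (-1, 3), (2, -3), (2, 2). Count: 4.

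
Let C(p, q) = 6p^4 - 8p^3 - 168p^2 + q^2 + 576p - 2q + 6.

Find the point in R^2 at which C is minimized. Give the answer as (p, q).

(-4, 1)

C(p,q) separates as A(p) + B(q) + 6, so its minimum is min A + min B + 6.
A'(p) = 24(p - 3)(p - 2)(p + 4) vanishes at p ∈ {-4, 2, 3}; B'(q) = 2q - 2 vanishes at q ∈ {1}.
Local minima of A (where A''>0): A(-4)=-2944, A(3)=486. Local minima of B: B(1)=-1.
So the global minimum of C is A(-4) + B(1) + 6 = -2944 − 1 + 6 = -2939, attained at (-4, 1).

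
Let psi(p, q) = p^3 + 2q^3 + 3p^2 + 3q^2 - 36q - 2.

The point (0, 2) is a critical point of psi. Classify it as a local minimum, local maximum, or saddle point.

local minimum

The mixed partial ∂²psi/∂p∂q is 0, so the Hessian at any point is diag(psi_pp, psi_qq) = diag(6(p + 1), 6(2q + 1)).
At (0, 2): H = diag(6, 30).
Both eigenvalues are positive, so H is positive definite: a local minimum.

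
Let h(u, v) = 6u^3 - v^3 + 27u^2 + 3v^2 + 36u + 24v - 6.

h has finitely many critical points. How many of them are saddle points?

h separates as a function of u plus a function of v, so ∇h=0 decouples.
∂h/∂u = 18(u + 1)(u + 2) = 0 at u ∈ {-2, -1}; ∂h/∂v = -3(v - 4)(v + 2) = 0 at v ∈ {-2, 4}.
The Hessian is diagonal: diag(h_uu, h_vv). Second derivatives: h_uu(-2)=-18, h_uu(-1)=18; h_vv(-2)=18, h_vv(4)=-18.
Saddle points occur where the two diagonal entries have opposite signs: (-2, -2), (-1, 4). Count: 2.

2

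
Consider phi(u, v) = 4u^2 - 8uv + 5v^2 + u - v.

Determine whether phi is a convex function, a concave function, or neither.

convex

phi is quadratic, so its Hessian is the constant matrix H = [[8, -8], [-8, 10]].
det(H) = 16, tr(H) = 18.
det(H) > 0 and tr(H) > 0, so H is positive definite everywhere: convex.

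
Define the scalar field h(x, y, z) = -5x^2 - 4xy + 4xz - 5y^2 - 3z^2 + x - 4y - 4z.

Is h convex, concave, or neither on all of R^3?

concave

h is quadratic, so its Hessian is the constant matrix H = [[-10, -4, 4], [-4, -10, 0], [4, 0, -6]].
Leading principal minors: -10, 84, -344.
Signs alternate −, +, − ⇒ H ≺ 0 ⇒ concave.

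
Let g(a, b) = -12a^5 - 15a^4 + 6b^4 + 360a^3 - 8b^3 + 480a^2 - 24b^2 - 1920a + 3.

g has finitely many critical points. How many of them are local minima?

g separates as a function of a plus a function of b, so ∇g=0 decouples.
∂g/∂a = -60(a - 4)(a - 1)(a + 2)(a + 4) = 0 at a ∈ {-4, -2, 1, 4}; ∂g/∂b = 24b(b - 2)(b + 1) = 0 at b ∈ {-1, 0, 2}.
The Hessian is diagonal: diag(g_aa, g_bb). Second derivatives: g_aa(-4)=4800, g_aa(-2)=-2160, g_aa(1)=2700, g_aa(4)=-8640; g_bb(-1)=72, g_bb(0)=-48, g_bb(2)=144.
Local minima occur where both diagonal entries positive: (-4, -1), (-4, 2), (1, -1), (1, 2). Count: 4.

4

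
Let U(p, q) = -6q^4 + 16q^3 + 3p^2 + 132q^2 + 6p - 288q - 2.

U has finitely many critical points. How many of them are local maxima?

U separates as a function of p plus a function of q, so ∇U=0 decouples.
∂U/∂p = 6(p + 1) = 0 at p ∈ {-1}; ∂U/∂q = -24(q - 4)(q - 1)(q + 3) = 0 at q ∈ {-3, 1, 4}.
The Hessian is diagonal: diag(U_pp, U_qq). Second derivatives: U_pp(-1)=6; U_qq(-3)=-672, U_qq(1)=288, U_qq(4)=-504.
Local maxima occur where both diagonal entries negative: none. Count: 0.

0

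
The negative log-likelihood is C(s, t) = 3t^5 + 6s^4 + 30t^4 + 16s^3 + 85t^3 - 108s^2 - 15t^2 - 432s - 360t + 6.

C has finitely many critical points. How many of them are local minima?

4

C separates as a function of s plus a function of t, so ∇C=0 decouples.
∂C/∂s = 24(s - 3)(s + 2)(s + 3) = 0 at s ∈ {-3, -2, 3}; ∂C/∂t = 15(t - 1)(t + 2)(t + 3)(t + 4) = 0 at t ∈ {-4, -3, -2, 1}.
The Hessian is diagonal: diag(C_ss, C_tt). Second derivatives: C_ss(-3)=144, C_ss(-2)=-120, C_ss(3)=720; C_tt(-4)=-150, C_tt(-3)=60, C_tt(-2)=-90, C_tt(1)=900.
Local minima occur where both diagonal entries positive: (-3, -3), (-3, 1), (3, -3), (3, 1). Count: 4.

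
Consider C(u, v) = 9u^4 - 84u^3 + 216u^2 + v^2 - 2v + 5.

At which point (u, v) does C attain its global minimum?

C(u,v) separates as P(u) + Q(v) + 5, so its minimum is min P + min Q + 5.
P'(u) = 36u(u - 4)(u - 3) vanishes at u ∈ {0, 3, 4}; Q'(v) = 2v - 2 vanishes at v ∈ {1}.
Local minima of P (where P''>0): P(0)=0, P(4)=384. Local minima of Q: Q(1)=-1.
So the global minimum of C is P(0) + Q(1) + 5 = 0 − 1 + 5 = 4, attained at (0, 1).

(0, 1)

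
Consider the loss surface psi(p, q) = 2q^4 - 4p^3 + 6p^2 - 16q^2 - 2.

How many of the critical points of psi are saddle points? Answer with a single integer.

3

psi separates as a function of p plus a function of q, so ∇psi=0 decouples.
∂psi/∂p = -12p(p - 1) = 0 at p ∈ {0, 1}; ∂psi/∂q = 8q(q - 2)(q + 2) = 0 at q ∈ {-2, 0, 2}.
The Hessian is diagonal: diag(psi_pp, psi_qq). Second derivatives: psi_pp(0)=12, psi_pp(1)=-12; psi_qq(-2)=64, psi_qq(0)=-32, psi_qq(2)=64.
Saddle points occur where the two diagonal entries have opposite signs: (0, 0), (1, -2), (1, 2). Count: 3.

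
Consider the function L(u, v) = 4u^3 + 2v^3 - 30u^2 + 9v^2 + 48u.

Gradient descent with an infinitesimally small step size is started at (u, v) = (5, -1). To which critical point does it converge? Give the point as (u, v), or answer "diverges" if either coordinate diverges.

L is separable, so gradient descent decouples: u follows -∂L/∂u, v follows -∂L/∂v.
∂L/∂u = 12(u - 4)(u - 1); at u=5 this is 48, so u decreases.
∂L/∂v = 6v(v + 3); at v=-1 this is -12, so v increases.
u converges to its nearest critical value 4 (a local min of the u-part); v converges to 0. The iterate converges to (4, 0).

(4, 0)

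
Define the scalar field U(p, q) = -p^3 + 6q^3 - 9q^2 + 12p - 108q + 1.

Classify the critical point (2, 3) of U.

The mixed partial ∂²U/∂p∂q is 0, so the Hessian at any point is diag(U_pp, U_qq) = diag(-6p, 18(2q - 1)).
At (2, 3): H = diag(-12, 90).
The eigenvalues have opposite signs, so H is indefinite: a saddle point.

saddle point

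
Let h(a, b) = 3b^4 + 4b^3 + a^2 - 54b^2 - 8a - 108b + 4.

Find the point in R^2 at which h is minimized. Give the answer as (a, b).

h(a,b) separates as P(a) + Q(b) + 4, so its minimum is min P + min Q + 4.
P'(a) = 2a - 8 vanishes at a ∈ {4}; Q'(b) = 12(b - 3)(b + 1)(b + 3) vanishes at b ∈ {-3, -1, 3}.
Local minima of P (where P''>0): P(4)=-16. Local minima of Q: Q(-3)=-27, Q(3)=-459.
So the global minimum of h is P(4) + Q(3) + 4 = -16 − 459 + 4 = -471, attained at (4, 3).

(4, 3)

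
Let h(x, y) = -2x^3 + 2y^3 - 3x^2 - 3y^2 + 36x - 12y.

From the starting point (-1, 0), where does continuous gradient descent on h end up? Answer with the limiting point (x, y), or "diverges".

(-3, 2)

h is separable, so gradient descent decouples: x follows -∂h/∂x, y follows -∂h/∂y.
∂h/∂x = -6(x - 2)(x + 3); at x=-1 this is 36, so x decreases.
∂h/∂y = 6(y - 2)(y + 1); at y=0 this is -12, so y increases.
x converges to its nearest critical value -3 (a local min of the x-part); y converges to 2. The iterate converges to (-3, 2).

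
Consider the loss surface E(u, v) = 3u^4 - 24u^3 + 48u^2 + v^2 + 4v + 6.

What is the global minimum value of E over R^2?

E(u,v) separates as P(u) + Q(v) + 6, so its minimum is min P + min Q + 6.
P'(u) = 12u(u - 4)(u - 2) vanishes at u ∈ {0, 2, 4}; Q'(v) = 2v + 4 vanishes at v ∈ {-2}.
Local minima of P (where P''>0): P(0)=0, P(4)=0. Local minima of Q: Q(-2)=-4.
So the global minimum of E is P(0) + Q(-2) + 6 = 0 − 4 + 6 = 2, attained at (0, -2).

2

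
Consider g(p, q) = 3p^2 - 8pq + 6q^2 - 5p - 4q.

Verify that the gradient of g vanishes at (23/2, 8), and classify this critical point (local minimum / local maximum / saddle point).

∇g = (6p - 8q - 5, -8p + 12q - 4); substituting (23/2, 8) gives ∇g = (0, 0), so (23/2, 8) is indeed a critical point.
The Hessian of g is constant: H = [[6, -8], [-8, 12]].
det(H) = 6·12 − (-8)² = 8.
det(H) > 0 and tr(H) = 18 > 0, so H is positive definite and the point is a local minimum.

local minimum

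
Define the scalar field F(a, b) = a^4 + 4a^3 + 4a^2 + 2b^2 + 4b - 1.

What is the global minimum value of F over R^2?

-3

F(a,b) separates as P(a) + Q(b) − 1, so its minimum is min P + min Q − 1.
P'(a) = 4a(a + 1)(a + 2) vanishes at a ∈ {-2, -1, 0}; Q'(b) = 4b + 4 vanishes at b ∈ {-1}.
Local minima of P (where P''>0): P(-2)=0, P(0)=0. Local minima of Q: Q(-1)=-2.
So the global minimum of F is P(-2) + Q(-1) − 1 = 0 − 2 − 1 = -3, attained at (-2, -1).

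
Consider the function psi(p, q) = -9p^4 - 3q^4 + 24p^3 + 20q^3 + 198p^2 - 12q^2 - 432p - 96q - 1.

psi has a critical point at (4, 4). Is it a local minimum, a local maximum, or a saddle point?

The mixed partial ∂²psi/∂p∂q is 0, so the Hessian at any point is diag(psi_pp, psi_qq) = diag(36(-3p^2 + 4p + 11), 12(-3q^2 + 10q - 2)).
At (4, 4): H = diag(-756, -120).
Both eigenvalues are negative, so H is negative definite: a local maximum.

local maximum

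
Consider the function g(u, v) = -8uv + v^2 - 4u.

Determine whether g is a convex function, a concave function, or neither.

neither

g is quadratic, so its Hessian is the constant matrix H = [[0, -8], [-8, 2]].
det(H) = -64, tr(H) = 2.
det(H) < 0, so H is indefinite: neither convex nor concave.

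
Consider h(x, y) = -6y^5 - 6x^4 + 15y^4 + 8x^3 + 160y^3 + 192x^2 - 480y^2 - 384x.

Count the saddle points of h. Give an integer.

h separates as a function of x plus a function of y, so ∇h=0 decouples.
∂h/∂x = -24(x - 4)(x - 1)(x + 4) = 0 at x ∈ {-4, 1, 4}; ∂h/∂y = -30y(y - 4)(y - 2)(y + 4) = 0 at y ∈ {-4, 0, 2, 4}.
The Hessian is diagonal: diag(h_xx, h_yy). Second derivatives: h_xx(-4)=-960, h_xx(1)=360, h_xx(4)=-576; h_yy(-4)=5760, h_yy(0)=-960, h_yy(2)=720, h_yy(4)=-1920.
Saddle points occur where the two diagonal entries have opposite signs: (-4, -4), (-4, 2), (1, 0), (1, 4), (4, -4), (4, 2). Count: 6.

6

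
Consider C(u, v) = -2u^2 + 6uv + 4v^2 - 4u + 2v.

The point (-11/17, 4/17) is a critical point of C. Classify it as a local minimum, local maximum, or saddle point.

saddle point

The Hessian of C is constant: H = [[-4, 6], [6, 8]].
det(H) = (-4)·8 − 6² = -68.
Since det(H) < 0, H is indefinite and the critical point is a saddle point.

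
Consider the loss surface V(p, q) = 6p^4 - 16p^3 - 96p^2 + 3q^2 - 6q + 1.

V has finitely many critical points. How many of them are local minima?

2

V separates as a function of p plus a function of q, so ∇V=0 decouples.
∂V/∂p = 24p(p - 4)(p + 2) = 0 at p ∈ {-2, 0, 4}; ∂V/∂q = 6(q - 1) = 0 at q ∈ {1}.
The Hessian is diagonal: diag(V_pp, V_qq). Second derivatives: V_pp(-2)=288, V_pp(0)=-192, V_pp(4)=576; V_qq(1)=6.
Local minima occur where both diagonal entries positive: (-2, 1), (4, 1). Count: 2.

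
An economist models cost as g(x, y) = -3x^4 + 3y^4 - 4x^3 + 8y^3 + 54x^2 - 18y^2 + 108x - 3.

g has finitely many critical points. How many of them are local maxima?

g separates as a function of x plus a function of y, so ∇g=0 decouples.
∂g/∂x = -12(x - 3)(x + 1)(x + 3) = 0 at x ∈ {-3, -1, 3}; ∂g/∂y = 12y(y - 1)(y + 3) = 0 at y ∈ {-3, 0, 1}.
The Hessian is diagonal: diag(g_xx, g_yy). Second derivatives: g_xx(-3)=-144, g_xx(-1)=96, g_xx(3)=-288; g_yy(-3)=144, g_yy(0)=-36, g_yy(1)=48.
Local maxima occur where both diagonal entries negative: (-3, 0), (3, 0). Count: 2.

2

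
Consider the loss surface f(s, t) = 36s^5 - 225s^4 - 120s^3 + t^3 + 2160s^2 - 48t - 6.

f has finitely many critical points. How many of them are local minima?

f separates as a function of s plus a function of t, so ∇f=0 decouples.
∂f/∂s = 180s(s - 4)(s - 3)(s + 2) = 0 at s ∈ {-2, 0, 3, 4}; ∂f/∂t = 3(t - 4)(t + 4) = 0 at t ∈ {-4, 4}.
The Hessian is diagonal: diag(f_ss, f_tt). Second derivatives: f_ss(-2)=-10800, f_ss(0)=4320, f_ss(3)=-2700, f_ss(4)=4320; f_tt(-4)=-24, f_tt(4)=24.
Local minima occur where both diagonal entries positive: (0, 4), (4, 4). Count: 2.

2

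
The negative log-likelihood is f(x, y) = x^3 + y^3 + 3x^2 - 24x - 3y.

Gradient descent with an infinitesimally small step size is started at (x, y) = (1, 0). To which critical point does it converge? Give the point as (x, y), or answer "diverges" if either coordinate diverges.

(2, 1)

f is separable, so gradient descent decouples: x follows -∂f/∂x, y follows -∂f/∂y.
∂f/∂x = 3(x - 2)(x + 4); at x=1 this is -15, so x increases.
∂f/∂y = 3(y - 1)(y + 1); at y=0 this is -3, so y increases.
x converges to its nearest critical value 2 (a local min of the x-part); y converges to 1. The iterate converges to (2, 1).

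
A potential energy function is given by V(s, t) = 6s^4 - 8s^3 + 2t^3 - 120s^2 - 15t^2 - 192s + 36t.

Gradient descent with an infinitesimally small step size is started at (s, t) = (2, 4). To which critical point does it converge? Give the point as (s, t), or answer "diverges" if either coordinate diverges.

(4, 3)

V is separable, so gradient descent decouples: s follows -∂V/∂s, t follows -∂V/∂t.
∂V/∂s = 24(s - 4)(s + 1)(s + 2); at s=2 this is -576, so s increases.
∂V/∂t = 6(t - 3)(t - 2); at t=4 this is 12, so t decreases.
s converges to its nearest critical value 4 (a local min of the s-part); t converges to 3. The iterate converges to (4, 3).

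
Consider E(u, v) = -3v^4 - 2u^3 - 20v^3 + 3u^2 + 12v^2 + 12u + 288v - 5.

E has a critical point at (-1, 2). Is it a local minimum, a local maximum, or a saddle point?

The mixed partial ∂²E/∂u∂v is 0, so the Hessian at any point is diag(E_uu, E_vv) = diag(6(-2u + 1), 12(-3v^2 - 10v + 2)).
At (-1, 2): H = diag(18, -360).
The eigenvalues have opposite signs, so H is indefinite: a saddle point.

saddle point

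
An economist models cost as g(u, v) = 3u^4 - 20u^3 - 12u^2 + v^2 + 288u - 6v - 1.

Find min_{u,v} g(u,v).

-426

g(u,v) separates as P(u) + Q(v) − 1, so its minimum is min P + min Q − 1.
P'(u) = 12(u - 4)(u - 3)(u + 2) vanishes at u ∈ {-2, 3, 4}; Q'(v) = 2v - 6 vanishes at v ∈ {3}.
Local minima of P (where P''>0): P(-2)=-416, P(4)=448. Local minima of Q: Q(3)=-9.
So the global minimum of g is P(-2) + Q(3) − 1 = -416 − 9 − 1 = -426, attained at (-2, 3).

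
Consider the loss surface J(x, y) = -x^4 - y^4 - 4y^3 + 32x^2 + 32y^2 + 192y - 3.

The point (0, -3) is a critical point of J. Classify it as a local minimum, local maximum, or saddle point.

local minimum

The mixed partial ∂²J/∂x∂y is 0, so the Hessian at any point is diag(J_xx, J_yy) = diag(4(-3x^2 + 16), 4(-3y^2 - 6y + 16)).
At (0, -3): H = diag(64, 28).
Both eigenvalues are positive, so H is positive definite: a local minimum.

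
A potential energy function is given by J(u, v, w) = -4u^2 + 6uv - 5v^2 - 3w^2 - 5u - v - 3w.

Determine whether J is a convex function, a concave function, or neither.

J is quadratic, so its Hessian is the constant matrix H = [[-8, 6, 0], [6, -10, 0], [0, 0, -6]].
Leading principal minors: -8, 44, -264.
Signs alternate −, +, − ⇒ H ≺ 0 ⇒ concave.

concave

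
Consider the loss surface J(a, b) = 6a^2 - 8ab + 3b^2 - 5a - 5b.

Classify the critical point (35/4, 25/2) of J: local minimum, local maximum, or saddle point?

local minimum

The Hessian of J is constant: H = [[12, -8], [-8, 6]].
det(H) = 12·6 − (-8)² = 8.
det(H) > 0 and tr(H) = 18 > 0, so H is positive definite and the point is a local minimum.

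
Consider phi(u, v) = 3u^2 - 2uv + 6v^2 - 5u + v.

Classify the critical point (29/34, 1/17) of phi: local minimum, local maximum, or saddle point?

The Hessian of phi is constant: H = [[6, -2], [-2, 12]].
det(H) = 6·12 − (-2)² = 68.
det(H) > 0 and tr(H) = 18 > 0, so H is positive definite and the point is a local minimum.

local minimum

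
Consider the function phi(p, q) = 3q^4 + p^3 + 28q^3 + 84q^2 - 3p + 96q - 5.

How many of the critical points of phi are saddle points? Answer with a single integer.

phi separates as a function of p plus a function of q, so ∇phi=0 decouples.
∂phi/∂p = 3(p - 1)(p + 1) = 0 at p ∈ {-1, 1}; ∂phi/∂q = 12(q + 1)(q + 2)(q + 4) = 0 at q ∈ {-4, -2, -1}.
The Hessian is diagonal: diag(phi_pp, phi_qq). Second derivatives: phi_pp(-1)=-6, phi_pp(1)=6; phi_qq(-4)=72, phi_qq(-2)=-24, phi_qq(-1)=36.
Saddle points occur where the two diagonal entries have opposite signs: (-1, -4), (-1, -1), (1, -2). Count: 3.

3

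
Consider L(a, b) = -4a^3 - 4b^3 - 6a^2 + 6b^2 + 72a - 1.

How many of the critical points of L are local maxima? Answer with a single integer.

1

L separates as a function of a plus a function of b, so ∇L=0 decouples.
∂L/∂a = -12(a - 2)(a + 3) = 0 at a ∈ {-3, 2}; ∂L/∂b = -12b(b - 1) = 0 at b ∈ {0, 1}.
The Hessian is diagonal: diag(L_aa, L_bb). Second derivatives: L_aa(-3)=60, L_aa(2)=-60; L_bb(0)=12, L_bb(1)=-12.
Local maxima occur where both diagonal entries negative: (2, 1). Count: 1.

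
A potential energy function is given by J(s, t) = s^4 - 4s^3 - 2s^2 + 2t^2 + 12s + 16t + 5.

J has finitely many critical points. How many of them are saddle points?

1

J separates as a function of s plus a function of t, so ∇J=0 decouples.
∂J/∂s = 4(s - 3)(s - 1)(s + 1) = 0 at s ∈ {-1, 1, 3}; ∂J/∂t = 4(t + 4) = 0 at t ∈ {-4}.
The Hessian is diagonal: diag(J_ss, J_tt). Second derivatives: J_ss(-1)=32, J_ss(1)=-16, J_ss(3)=32; J_tt(-4)=4.
Saddle points occur where the two diagonal entries have opposite signs: (1, -4). Count: 1.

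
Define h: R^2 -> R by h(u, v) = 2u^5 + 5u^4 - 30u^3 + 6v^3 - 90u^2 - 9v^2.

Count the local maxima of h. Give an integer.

h separates as a function of u plus a function of v, so ∇h=0 decouples.
∂h/∂u = 10u(u - 3)(u + 2)(u + 3) = 0 at u ∈ {-3, -2, 0, 3}; ∂h/∂v = 18v(v - 1) = 0 at v ∈ {0, 1}.
The Hessian is diagonal: diag(h_uu, h_vv). Second derivatives: h_uu(-3)=-180, h_uu(-2)=100, h_uu(0)=-180, h_uu(3)=900; h_vv(0)=-18, h_vv(1)=18.
Local maxima occur where both diagonal entries negative: (-3, 0), (0, 0). Count: 2.

2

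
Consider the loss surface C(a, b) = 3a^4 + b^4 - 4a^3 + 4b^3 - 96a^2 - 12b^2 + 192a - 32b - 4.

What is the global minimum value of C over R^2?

C(a,b) separates as P(a) + Q(b) − 4, so its minimum is min P + min Q − 4.
P'(a) = 12(a - 4)(a - 1)(a + 4) vanishes at a ∈ {-4, 1, 4}; Q'(b) = 4(b - 2)(b + 1)(b + 4) vanishes at b ∈ {-4, -1, 2}.
Local minima of P (where P''>0): P(-4)=-1280, P(4)=-256. Local minima of Q: Q(-4)=-64, Q(2)=-64.
So the global minimum of C is P(-4) + Q(-4) − 4 = -1280 − 64 − 4 = -1348, attained at (-4, -4).

-1348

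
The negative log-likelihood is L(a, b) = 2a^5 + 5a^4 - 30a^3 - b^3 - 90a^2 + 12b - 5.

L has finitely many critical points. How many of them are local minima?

2

L separates as a function of a plus a function of b, so ∇L=0 decouples.
∂L/∂a = 10a(a - 3)(a + 2)(a + 3) = 0 at a ∈ {-3, -2, 0, 3}; ∂L/∂b = -3(b - 2)(b + 2) = 0 at b ∈ {-2, 2}.
The Hessian is diagonal: diag(L_aa, L_bb). Second derivatives: L_aa(-3)=-180, L_aa(-2)=100, L_aa(0)=-180, L_aa(3)=900; L_bb(-2)=12, L_bb(2)=-12.
Local minima occur where both diagonal entries positive: (-2, -2), (3, -2). Count: 2.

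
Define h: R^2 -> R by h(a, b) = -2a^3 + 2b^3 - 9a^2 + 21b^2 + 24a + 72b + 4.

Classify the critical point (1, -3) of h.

saddle point

The mixed partial ∂²h/∂a∂b is 0, so the Hessian at any point is diag(h_aa, h_bb) = diag(-6(2a + 3), 6(2b + 7)).
At (1, -3): H = diag(-30, 6).
The eigenvalues have opposite signs, so H is indefinite: a saddle point.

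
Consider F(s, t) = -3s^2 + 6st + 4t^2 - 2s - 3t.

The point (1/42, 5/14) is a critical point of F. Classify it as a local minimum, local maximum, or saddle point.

The Hessian of F is constant: H = [[-6, 6], [6, 8]].
det(H) = (-6)·8 − 6² = -84.
Since det(H) < 0, H is indefinite and the critical point is a saddle point.

saddle point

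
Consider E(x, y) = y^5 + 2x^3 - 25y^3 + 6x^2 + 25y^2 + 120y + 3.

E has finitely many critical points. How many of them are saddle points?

4

E separates as a function of x plus a function of y, so ∇E=0 decouples.
∂E/∂x = 6x(x + 2) = 0 at x ∈ {-2, 0}; ∂E/∂y = 5(y - 3)(y - 2)(y + 1)(y + 4) = 0 at y ∈ {-4, -1, 2, 3}.
The Hessian is diagonal: diag(E_xx, E_yy). Second derivatives: E_xx(-2)=-12, E_xx(0)=12; E_yy(-4)=-630, E_yy(-1)=180, E_yy(2)=-90, E_yy(3)=140.
Saddle points occur where the two diagonal entries have opposite signs: (-2, -1), (-2, 3), (0, -4), (0, 2). Count: 4.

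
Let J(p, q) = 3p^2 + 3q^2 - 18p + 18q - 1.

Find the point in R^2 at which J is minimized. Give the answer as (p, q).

(3, -3)

J(p,q) separates as A(p) + B(q) − 1, so its minimum is min A + min B − 1.
A'(p) = 6p - 18 vanishes at p ∈ {3}; B'(q) = 6q + 18 vanishes at q ∈ {-3}.
Local minima of A (where A''>0): A(3)=-27. Local minima of B: B(-3)=-27.
So the global minimum of J is A(3) + B(-3) − 1 = -27 − 27 − 1 = -55, attained at (3, -3).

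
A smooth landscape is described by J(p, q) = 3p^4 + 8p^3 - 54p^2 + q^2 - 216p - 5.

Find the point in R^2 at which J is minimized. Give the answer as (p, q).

(3, 0)

J(p,q) separates as A(p) + B(q) − 5, so its minimum is min A + min B − 5.
A'(p) = 12(p - 3)(p + 2)(p + 3) vanishes at p ∈ {-3, -2, 3}; B'(q) = 2q vanishes at q ∈ {0}.
Local minima of A (where A''>0): A(-3)=189, A(3)=-675. Local minima of B: B(0)=0.
So the global minimum of J is A(3) + B(0) − 5 = -675 + 0 − 5 = -680, attained at (3, 0).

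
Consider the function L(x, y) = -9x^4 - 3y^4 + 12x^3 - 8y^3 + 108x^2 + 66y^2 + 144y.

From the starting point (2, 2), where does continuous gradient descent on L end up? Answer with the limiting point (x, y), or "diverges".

L is separable, so gradient descent decouples: x follows -∂L/∂x, y follows -∂L/∂y.
∂L/∂x = -36x(x - 3)(x + 2); at x=2 this is 288, so x decreases.
∂L/∂y = -12(y - 3)(y + 1)(y + 4); at y=2 this is 216, so y decreases.
x converges to its nearest critical value 0 (a local min of the x-part); y converges to -1. The iterate converges to (0, -1).

(0, -1)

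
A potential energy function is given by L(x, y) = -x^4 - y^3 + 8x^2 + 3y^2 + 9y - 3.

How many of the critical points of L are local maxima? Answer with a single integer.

L separates as a function of x plus a function of y, so ∇L=0 decouples.
∂L/∂x = -4x(x - 2)(x + 2) = 0 at x ∈ {-2, 0, 2}; ∂L/∂y = -3(y - 3)(y + 1) = 0 at y ∈ {-1, 3}.
The Hessian is diagonal: diag(L_xx, L_yy). Second derivatives: L_xx(-2)=-32, L_xx(0)=16, L_xx(2)=-32; L_yy(-1)=12, L_yy(3)=-12.
Local maxima occur where both diagonal entries negative: (-2, 3), (2, 3). Count: 2.

2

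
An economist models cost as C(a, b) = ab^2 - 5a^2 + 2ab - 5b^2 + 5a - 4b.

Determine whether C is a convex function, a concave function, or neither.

neither

The term ab^2 is cubic, so the Hessian is not constant.
∂²C/∂b² = 2a - 10, which takes both signs as a varies (negative for sufficiently negative a). A diagonal entry of the Hessian changing sign means the Hessian is neither positive- nor negative-semidefinite on all of R^2.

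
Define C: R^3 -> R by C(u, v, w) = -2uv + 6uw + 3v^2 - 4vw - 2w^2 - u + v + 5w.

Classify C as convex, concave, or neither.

neither

C is quadratic, so its Hessian is the constant matrix H = [[0, -2, 6], [-2, 6, -4], [6, -4, -4]].
Leading principal minors: 0, -4, -104.
Neither pattern holds ⇒ H is indefinite ⇒ neither convex nor concave.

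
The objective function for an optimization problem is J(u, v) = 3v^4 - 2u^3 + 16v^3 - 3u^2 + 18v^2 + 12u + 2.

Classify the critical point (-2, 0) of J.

The mixed partial ∂²J/∂u∂v is 0, so the Hessian at any point is diag(J_uu, J_vv) = diag(-6(2u + 1), 12(3v^2 + 8v + 3)).
At (-2, 0): H = diag(18, 36).
Both eigenvalues are positive, so H is positive definite: a local minimum.

local minimum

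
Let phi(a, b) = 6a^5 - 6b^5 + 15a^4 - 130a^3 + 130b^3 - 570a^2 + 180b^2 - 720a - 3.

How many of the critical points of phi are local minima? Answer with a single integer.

4

phi separates as a function of a plus a function of b, so ∇phi=0 decouples.
∂phi/∂a = 30(a - 4)(a + 1)(a + 2)(a + 3) = 0 at a ∈ {-3, -2, -1, 4}; ∂phi/∂b = -30b(b - 4)(b + 1)(b + 3) = 0 at b ∈ {-3, -1, 0, 4}.
The Hessian is diagonal: diag(phi_aa, phi_bb). Second derivatives: phi_aa(-3)=-420, phi_aa(-2)=180, phi_aa(-1)=-300, phi_aa(4)=6300; phi_bb(-3)=1260, phi_bb(-1)=-300, phi_bb(0)=360, phi_bb(4)=-4200.
Local minima occur where both diagonal entries positive: (-2, -3), (-2, 0), (4, -3), (4, 0). Count: 4.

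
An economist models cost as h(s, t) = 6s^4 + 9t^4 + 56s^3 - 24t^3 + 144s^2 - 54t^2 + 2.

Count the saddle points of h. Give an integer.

4

h separates as a function of s plus a function of t, so ∇h=0 decouples.
∂h/∂s = 24s(s + 3)(s + 4) = 0 at s ∈ {-4, -3, 0}; ∂h/∂t = 36t(t - 3)(t + 1) = 0 at t ∈ {-1, 0, 3}.
The Hessian is diagonal: diag(h_ss, h_tt). Second derivatives: h_ss(-4)=96, h_ss(-3)=-72, h_ss(0)=288; h_tt(-1)=144, h_tt(0)=-108, h_tt(3)=432.
Saddle points occur where the two diagonal entries have opposite signs: (-4, 0), (-3, -1), (-3, 3), (0, 0). Count: 4.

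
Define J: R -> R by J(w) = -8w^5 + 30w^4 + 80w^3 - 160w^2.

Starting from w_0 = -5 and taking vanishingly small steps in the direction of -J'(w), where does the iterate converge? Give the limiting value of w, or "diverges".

-2

J'(w) = -40w(w - 4)(w - 1)(w + 2), so J'(-5) = -32400.
Gradient descent moves in the -J' direction, i.e. w is increasing.
The nearest critical point in that direction is w = -2, where J'' = 1440 > 0 (a local minimum). The iterate converges there.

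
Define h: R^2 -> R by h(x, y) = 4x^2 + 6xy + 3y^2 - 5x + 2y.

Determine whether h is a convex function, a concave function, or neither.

convex

h is quadratic, so its Hessian is the constant matrix H = [[8, 6], [6, 6]].
det(H) = 12, tr(H) = 14.
det(H) > 0 and tr(H) > 0, so H is positive definite everywhere: convex.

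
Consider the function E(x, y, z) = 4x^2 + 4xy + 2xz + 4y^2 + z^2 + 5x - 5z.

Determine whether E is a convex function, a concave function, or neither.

convex

E is quadratic, so its Hessian is the constant matrix H = [[8, 4, 2], [4, 8, 0], [2, 0, 2]].
Leading principal minors: 8, 48, 64.
All positive ⇒ H ≻ 0 ⇒ convex.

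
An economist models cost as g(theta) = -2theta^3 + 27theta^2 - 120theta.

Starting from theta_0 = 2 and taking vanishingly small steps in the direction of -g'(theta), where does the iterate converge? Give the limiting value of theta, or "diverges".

4

g'(theta) = -6(theta - 5)(theta - 4), so g'(2) = -36.
Gradient descent moves in the -g' direction, i.e. theta is increasing.
The nearest critical point in that direction is theta = 4, where g'' = 6 > 0 (a local minimum). The iterate converges there.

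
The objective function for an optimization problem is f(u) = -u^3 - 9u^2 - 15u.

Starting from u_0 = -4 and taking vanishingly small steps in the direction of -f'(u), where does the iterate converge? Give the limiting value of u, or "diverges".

-5

f'(u) = -3(u + 1)(u + 5), so f'(-4) = 9.
Gradient descent moves in the -f' direction, i.e. u is decreasing.
The nearest critical point in that direction is u = -5, where f'' = 12 > 0 (a local minimum). The iterate converges there.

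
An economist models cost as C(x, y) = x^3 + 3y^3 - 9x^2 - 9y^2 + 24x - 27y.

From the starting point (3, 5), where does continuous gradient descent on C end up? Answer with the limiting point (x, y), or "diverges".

(4, 3)

C is separable, so gradient descent decouples: x follows -∂C/∂x, y follows -∂C/∂y.
∂C/∂x = 3(x - 4)(x - 2); at x=3 this is -3, so x increases.
∂C/∂y = 9(y - 3)(y + 1); at y=5 this is 108, so y decreases.
x converges to its nearest critical value 4 (a local min of the x-part); y converges to 3. The iterate converges to (4, 3).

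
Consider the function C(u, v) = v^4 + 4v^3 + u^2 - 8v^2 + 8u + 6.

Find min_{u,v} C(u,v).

-138

C(u,v) separates as P(u) + Q(v) + 6, so its minimum is min P + min Q + 6.
P'(u) = 2u + 8 vanishes at u ∈ {-4}; Q'(v) = 4v(v - 1)(v + 4) vanishes at v ∈ {-4, 0, 1}.
Local minima of P (where P''>0): P(-4)=-16. Local minima of Q: Q(-4)=-128, Q(1)=-3.
So the global minimum of C is P(-4) + Q(-4) + 6 = -16 − 128 + 6 = -138, attained at (-4, -4).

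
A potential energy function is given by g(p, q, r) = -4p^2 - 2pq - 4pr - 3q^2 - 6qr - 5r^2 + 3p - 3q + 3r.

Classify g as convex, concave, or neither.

g is quadratic, so its Hessian is the constant matrix H = [[-8, -2, -4], [-2, -6, -6], [-4, -6, -10]].
Leading principal minors: -8, 44, -152.
Signs alternate −, +, − ⇒ H ≺ 0 ⇒ concave.

concave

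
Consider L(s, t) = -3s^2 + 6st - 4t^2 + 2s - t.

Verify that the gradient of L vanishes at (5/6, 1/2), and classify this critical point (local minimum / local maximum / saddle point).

∇L = (-6s + 6t + 2, 6s - 8t - 1); substituting (5/6, 1/2) gives ∇L = (0, 0), so (5/6, 1/2) is indeed a critical point.
The Hessian of L is constant: H = [[-6, 6], [6, -8]].
det(H) = (-6)·(-8) − 6² = 12.
det(H) > 0 and tr(H) = -14 < 0, so H is negative definite and the point is a local maximum.

local maximum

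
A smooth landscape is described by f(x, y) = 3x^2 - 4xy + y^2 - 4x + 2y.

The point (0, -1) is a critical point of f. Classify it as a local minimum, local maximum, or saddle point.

saddle point

The Hessian of f is constant: H = [[6, -4], [-4, 2]].
det(H) = 6·2 − (-4)² = -4.
Since det(H) < 0, H is indefinite and the critical point is a saddle point.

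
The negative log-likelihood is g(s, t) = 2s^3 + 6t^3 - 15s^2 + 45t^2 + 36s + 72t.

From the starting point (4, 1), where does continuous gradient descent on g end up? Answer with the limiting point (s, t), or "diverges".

g is separable, so gradient descent decouples: s follows -∂g/∂s, t follows -∂g/∂t.
∂g/∂s = 6(s - 3)(s - 2); at s=4 this is 12, so s decreases.
∂g/∂t = 18(t + 1)(t + 4); at t=1 this is 180, so t decreases.
s converges to its nearest critical value 3 (a local min of the s-part); t converges to -1. The iterate converges to (3, -1).

(3, -1)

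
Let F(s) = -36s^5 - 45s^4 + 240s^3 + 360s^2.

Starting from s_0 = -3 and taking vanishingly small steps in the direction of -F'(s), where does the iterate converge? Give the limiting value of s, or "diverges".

F'(s) = -180s(s - 2)(s + 1)(s + 2), so F'(-3) = -5400.
Gradient descent moves in the -F' direction, i.e. s is increasing.
The nearest critical point in that direction is s = -2, where F'' = 1440 > 0 (a local minimum). The iterate converges there.

-2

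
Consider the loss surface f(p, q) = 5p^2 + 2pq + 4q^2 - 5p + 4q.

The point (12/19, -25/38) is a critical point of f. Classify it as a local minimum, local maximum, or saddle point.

The Hessian of f is constant: H = [[10, 2], [2, 8]].
det(H) = 10·8 − 2² = 76.
det(H) > 0 and tr(H) = 18 > 0, so H is positive definite and the point is a local minimum.

local minimum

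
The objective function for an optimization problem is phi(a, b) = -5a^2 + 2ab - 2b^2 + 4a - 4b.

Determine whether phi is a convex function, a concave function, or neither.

phi is quadratic, so its Hessian is the constant matrix H = [[-10, 2], [2, -4]].
det(H) = 36, tr(H) = -14.
det(H) > 0 and tr(H) < 0, so H is negative definite everywhere: concave.

concave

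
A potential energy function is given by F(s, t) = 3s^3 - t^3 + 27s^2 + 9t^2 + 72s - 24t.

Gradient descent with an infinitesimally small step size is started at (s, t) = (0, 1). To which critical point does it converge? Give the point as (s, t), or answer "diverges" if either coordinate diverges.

F is separable, so gradient descent decouples: s follows -∂F/∂s, t follows -∂F/∂t.
∂F/∂s = 9(s + 2)(s + 4); at s=0 this is 72, so s decreases.
∂F/∂t = -3(t - 4)(t - 2); at t=1 this is -9, so t increases.
s converges to its nearest critical value -2 (a local min of the s-part); t converges to 2. The iterate converges to (-2, 2).

(-2, 2)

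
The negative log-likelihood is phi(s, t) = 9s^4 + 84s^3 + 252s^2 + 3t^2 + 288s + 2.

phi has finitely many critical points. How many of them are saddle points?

1

phi separates as a function of s plus a function of t, so ∇phi=0 decouples.
∂phi/∂s = 36(s + 1)(s + 2)(s + 4) = 0 at s ∈ {-4, -2, -1}; ∂phi/∂t = 6t = 0 at t ∈ {0}.
The Hessian is diagonal: diag(phi_ss, phi_tt). Second derivatives: phi_ss(-4)=216, phi_ss(-2)=-72, phi_ss(-1)=108; phi_tt(0)=6.
Saddle points occur where the two diagonal entries have opposite signs: (-2, 0). Count: 1.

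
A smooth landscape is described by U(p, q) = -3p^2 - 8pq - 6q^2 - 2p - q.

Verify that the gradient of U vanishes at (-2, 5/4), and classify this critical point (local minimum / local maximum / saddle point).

local maximum

∇U = (-6p - 8q - 2, -8p - 12q - 1); substituting (-2, 5/4) gives ∇U = (0, 0), so (-2, 5/4) is indeed a critical point.
The Hessian of U is constant: H = [[-6, -8], [-8, -12]].
det(H) = (-6)·(-12) − (-8)² = 8.
det(H) > 0 and tr(H) = -18 < 0, so H is negative definite and the point is a local maximum.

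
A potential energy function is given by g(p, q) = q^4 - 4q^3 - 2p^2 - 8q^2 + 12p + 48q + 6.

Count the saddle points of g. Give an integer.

g separates as a function of p plus a function of q, so ∇g=0 decouples.
∂g/∂p = -4(p - 3) = 0 at p ∈ {3}; ∂g/∂q = 4(q - 3)(q - 2)(q + 2) = 0 at q ∈ {-2, 2, 3}.
The Hessian is diagonal: diag(g_pp, g_qq). Second derivatives: g_pp(3)=-4; g_qq(-2)=80, g_qq(2)=-16, g_qq(3)=20.
Saddle points occur where the two diagonal entries have opposite signs: (3, -2), (3, 3). Count: 2.

2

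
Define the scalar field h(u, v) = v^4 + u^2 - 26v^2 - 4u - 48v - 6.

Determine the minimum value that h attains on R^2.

-362

h(u,v) separates as P(u) + Q(v) − 6, so its minimum is min P + min Q − 6.
P'(u) = 2u - 4 vanishes at u ∈ {2}; Q'(v) = 4(v - 4)(v + 1)(v + 3) vanishes at v ∈ {-3, -1, 4}.
Local minima of P (where P''>0): P(2)=-4. Local minima of Q: Q(-3)=-9, Q(4)=-352.
So the global minimum of h is P(2) + Q(4) − 6 = -4 − 352 − 6 = -362, attained at (2, 4).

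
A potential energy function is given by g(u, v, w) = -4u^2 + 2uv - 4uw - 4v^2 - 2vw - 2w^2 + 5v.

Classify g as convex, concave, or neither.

g is quadratic, so its Hessian is the constant matrix H = [[-8, 2, -4], [2, -8, -2], [-4, -2, -4]].
Leading principal minors: -8, 60, -48.
Signs alternate −, +, − ⇒ H ≺ 0 ⇒ concave.

concave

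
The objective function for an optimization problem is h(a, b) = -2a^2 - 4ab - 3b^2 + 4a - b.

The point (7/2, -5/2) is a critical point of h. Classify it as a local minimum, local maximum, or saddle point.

local maximum

The Hessian of h is constant: H = [[-4, -4], [-4, -6]].
det(H) = (-4)·(-6) − (-4)² = 8.
det(H) > 0 and tr(H) = -10 < 0, so H is negative definite and the point is a local maximum.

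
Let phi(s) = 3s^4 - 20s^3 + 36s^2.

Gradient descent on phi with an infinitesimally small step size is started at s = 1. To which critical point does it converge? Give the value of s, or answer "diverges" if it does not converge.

phi'(s) = 12s(s - 3)(s - 2), so phi'(1) = 24.
Gradient descent moves in the -phi' direction, i.e. s is decreasing.
The nearest critical point in that direction is s = 0, where phi'' = 72 > 0 (a local minimum). The iterate converges there.

0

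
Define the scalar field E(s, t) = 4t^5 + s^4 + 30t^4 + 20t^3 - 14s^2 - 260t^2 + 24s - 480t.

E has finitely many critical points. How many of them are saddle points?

E separates as a function of s plus a function of t, so ∇E=0 decouples.
∂E/∂s = 4(s - 2)(s - 1)(s + 3) = 0 at s ∈ {-3, 1, 2}; ∂E/∂t = 20(t - 2)(t + 1)(t + 3)(t + 4) = 0 at t ∈ {-4, -3, -1, 2}.
The Hessian is diagonal: diag(E_ss, E_tt). Second derivatives: E_ss(-3)=80, E_ss(1)=-16, E_ss(2)=20; E_tt(-4)=-360, E_tt(-3)=200, E_tt(-1)=-360, E_tt(2)=1800.
Saddle points occur where the two diagonal entries have opposite signs: (-3, -4), (-3, -1), (1, -3), (1, 2), (2, -4), (2, -1). Count: 6.

6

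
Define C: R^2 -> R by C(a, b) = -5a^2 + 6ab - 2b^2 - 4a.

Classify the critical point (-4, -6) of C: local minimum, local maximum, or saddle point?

local maximum

The Hessian of C is constant: H = [[-10, 6], [6, -4]].
det(H) = (-10)·(-4) − 6² = 4.
det(H) > 0 and tr(H) = -14 < 0, so H is negative definite and the point is a local maximum.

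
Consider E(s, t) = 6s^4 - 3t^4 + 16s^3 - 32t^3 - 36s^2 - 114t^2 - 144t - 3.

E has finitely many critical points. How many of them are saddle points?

E separates as a function of s plus a function of t, so ∇E=0 decouples.
∂E/∂s = 24s(s - 1)(s + 3) = 0 at s ∈ {-3, 0, 1}; ∂E/∂t = -12(t + 1)(t + 3)(t + 4) = 0 at t ∈ {-4, -3, -1}.
The Hessian is diagonal: diag(E_ss, E_tt). Second derivatives: E_ss(-3)=288, E_ss(0)=-72, E_ss(1)=96; E_tt(-4)=-36, E_tt(-3)=24, E_tt(-1)=-72.
Saddle points occur where the two diagonal entries have opposite signs: (-3, -4), (-3, -1), (0, -3), (1, -4), (1, -1). Count: 5.

5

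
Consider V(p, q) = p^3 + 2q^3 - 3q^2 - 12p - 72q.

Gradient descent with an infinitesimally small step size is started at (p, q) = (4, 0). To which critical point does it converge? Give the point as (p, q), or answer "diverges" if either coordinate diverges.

(2, 4)

V is separable, so gradient descent decouples: p follows -∂V/∂p, q follows -∂V/∂q.
∂V/∂p = 3(p - 2)(p + 2); at p=4 this is 36, so p decreases.
∂V/∂q = 6(q - 4)(q + 3); at q=0 this is -72, so q increases.
p converges to its nearest critical value 2 (a local min of the p-part); q converges to 4. The iterate converges to (2, 4).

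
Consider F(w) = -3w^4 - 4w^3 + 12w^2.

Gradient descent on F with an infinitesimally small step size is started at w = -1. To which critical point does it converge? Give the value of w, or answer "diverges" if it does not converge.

0

F'(w) = -12w(w - 1)(w + 2), so F'(-1) = -24.
Gradient descent moves in the -F' direction, i.e. w is increasing.
The nearest critical point in that direction is w = 0, where F'' = 24 > 0 (a local minimum). The iterate converges there.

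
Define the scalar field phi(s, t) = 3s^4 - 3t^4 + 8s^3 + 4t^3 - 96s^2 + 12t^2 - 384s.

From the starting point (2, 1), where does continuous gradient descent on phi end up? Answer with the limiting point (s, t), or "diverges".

(4, 0)

phi is separable, so gradient descent decouples: s follows -∂phi/∂s, t follows -∂phi/∂t.
∂phi/∂s = 12(s - 4)(s + 2)(s + 4); at s=2 this is -576, so s increases.
∂phi/∂t = -12t(t - 2)(t + 1); at t=1 this is 24, so t decreases.
s converges to its nearest critical value 4 (a local min of the s-part); t converges to 0. The iterate converges to (4, 0).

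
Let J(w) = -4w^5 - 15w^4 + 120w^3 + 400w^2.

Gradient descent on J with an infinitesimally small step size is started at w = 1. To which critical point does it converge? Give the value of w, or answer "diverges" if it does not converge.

0

J'(w) = -20w(w - 4)(w + 2)(w + 5), so J'(1) = 1080.
Gradient descent moves in the -J' direction, i.e. w is decreasing.
The nearest critical point in that direction is w = 0, where J'' = 800 > 0 (a local minimum). The iterate converges there.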